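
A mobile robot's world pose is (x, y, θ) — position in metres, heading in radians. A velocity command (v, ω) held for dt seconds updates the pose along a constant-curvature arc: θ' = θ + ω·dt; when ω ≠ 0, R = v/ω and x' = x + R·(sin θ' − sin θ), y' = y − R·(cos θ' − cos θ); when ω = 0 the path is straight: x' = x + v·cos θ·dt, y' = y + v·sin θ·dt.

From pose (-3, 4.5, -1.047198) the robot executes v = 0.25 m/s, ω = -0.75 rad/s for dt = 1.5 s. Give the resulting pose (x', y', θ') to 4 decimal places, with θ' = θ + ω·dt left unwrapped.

(-3.0138, 4.1447, -2.1722)

θ' = -1.0472 + -0.75·1.5 = -2.1722
R = v/ω = 0.25/-0.75 = -0.3333
x' = -3 + -0.3333·(sin -2.1722 − sin -1.0472) = -3.0138
y' = 4.5 − -0.3333·(cos -2.1722 − cos -1.0472) = 4.1447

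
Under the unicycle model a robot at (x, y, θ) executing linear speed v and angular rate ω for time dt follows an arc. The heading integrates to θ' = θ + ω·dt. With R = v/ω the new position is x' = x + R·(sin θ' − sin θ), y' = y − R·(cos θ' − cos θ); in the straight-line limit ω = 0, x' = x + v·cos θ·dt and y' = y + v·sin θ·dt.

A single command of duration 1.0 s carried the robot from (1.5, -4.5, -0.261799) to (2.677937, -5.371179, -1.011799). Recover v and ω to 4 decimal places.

Δθ = -1.011799 − -0.261799 = -0.750000
ω = Δθ/dt = -0.750000/1.0 = -0.7500
R = Δx/(sin θ' − sin θ) = -2.0000
v = R·ω = -2.0000·-0.7500 = 1.5000

v = 1.5000, ω = -0.7500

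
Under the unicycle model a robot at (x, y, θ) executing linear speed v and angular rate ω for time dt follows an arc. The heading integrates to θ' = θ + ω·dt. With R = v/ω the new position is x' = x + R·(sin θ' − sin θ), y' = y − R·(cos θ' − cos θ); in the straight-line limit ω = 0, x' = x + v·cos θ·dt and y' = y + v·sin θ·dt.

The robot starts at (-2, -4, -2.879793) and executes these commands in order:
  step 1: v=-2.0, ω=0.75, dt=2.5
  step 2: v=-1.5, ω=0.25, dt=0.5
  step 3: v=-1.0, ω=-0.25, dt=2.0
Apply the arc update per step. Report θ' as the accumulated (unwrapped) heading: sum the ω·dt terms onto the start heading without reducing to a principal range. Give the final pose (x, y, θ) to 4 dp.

step 1: θ'=-1.0048 (R=-2.6667) → pose (-0.4394, 0.0058, -1.0048)
step 2: θ'=-0.8798 (R=-6.0000) → pose (-0.8800, 0.6121, -0.8798)
step 3: θ'=-1.3798 (R=4.0000) → pose (-1.7249, 2.4020, -1.3798)

(-1.7249, 2.4020, -1.3798)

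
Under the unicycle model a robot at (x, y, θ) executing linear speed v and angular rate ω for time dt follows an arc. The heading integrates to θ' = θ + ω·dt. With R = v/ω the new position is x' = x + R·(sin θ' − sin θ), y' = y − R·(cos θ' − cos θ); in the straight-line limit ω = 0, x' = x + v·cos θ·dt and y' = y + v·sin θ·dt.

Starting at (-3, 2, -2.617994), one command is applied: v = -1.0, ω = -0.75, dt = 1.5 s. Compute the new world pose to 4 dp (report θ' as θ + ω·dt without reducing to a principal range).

(-1.5789, 1.9447, -3.7430)

θ' = -2.6180 + -0.75·1.5 = -3.7430
R = v/ω = -1.0/-0.75 = 1.3333
x' = -3 + 1.3333·(sin -3.7430 − sin -2.6180) = -1.5789
y' = 2 − 1.3333·(cos -3.7430 − cos -2.6180) = 1.9447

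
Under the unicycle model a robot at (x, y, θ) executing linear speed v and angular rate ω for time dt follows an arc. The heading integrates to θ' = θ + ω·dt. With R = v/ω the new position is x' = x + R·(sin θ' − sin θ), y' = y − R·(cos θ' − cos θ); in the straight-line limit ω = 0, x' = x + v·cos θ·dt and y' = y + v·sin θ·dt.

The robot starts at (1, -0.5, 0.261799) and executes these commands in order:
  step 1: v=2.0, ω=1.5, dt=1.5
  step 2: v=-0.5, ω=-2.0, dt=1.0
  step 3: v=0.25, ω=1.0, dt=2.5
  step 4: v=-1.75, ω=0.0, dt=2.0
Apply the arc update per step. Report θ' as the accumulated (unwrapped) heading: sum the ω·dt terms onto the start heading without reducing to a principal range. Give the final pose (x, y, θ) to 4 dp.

(4.7959, 1.4583, 3.0118)

step 1: θ'=2.5118 (R=1.3333) → pose (1.4402, 1.8654, 2.5118)
step 2: θ'=0.5118 (R=0.2500) → pose (1.4154, 1.4454, 0.5118)
step 3: θ'=3.0118 (R=0.2500) → pose (1.3253, 1.9113, 3.0118)
step 4: θ'=3.0118 (straight) → pose (4.7959, 1.4583, 3.0118)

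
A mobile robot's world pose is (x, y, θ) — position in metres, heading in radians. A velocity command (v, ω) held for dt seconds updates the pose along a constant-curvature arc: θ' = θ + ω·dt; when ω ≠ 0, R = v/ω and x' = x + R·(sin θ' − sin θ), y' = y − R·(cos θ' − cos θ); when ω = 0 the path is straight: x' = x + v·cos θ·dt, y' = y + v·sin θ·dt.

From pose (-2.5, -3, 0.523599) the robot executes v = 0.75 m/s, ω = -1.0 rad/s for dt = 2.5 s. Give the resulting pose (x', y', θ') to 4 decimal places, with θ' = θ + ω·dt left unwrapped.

(-1.4359, -3.9454, -1.9764)

θ' = 0.5236 + -1.0·2.5 = -1.9764
R = v/ω = 0.75/-1.0 = -0.7500
x' = -2.5 + -0.7500·(sin -1.9764 − sin 0.5236) = -1.4359
y' = -3 − -0.7500·(cos -1.9764 − cos 0.5236) = -3.9454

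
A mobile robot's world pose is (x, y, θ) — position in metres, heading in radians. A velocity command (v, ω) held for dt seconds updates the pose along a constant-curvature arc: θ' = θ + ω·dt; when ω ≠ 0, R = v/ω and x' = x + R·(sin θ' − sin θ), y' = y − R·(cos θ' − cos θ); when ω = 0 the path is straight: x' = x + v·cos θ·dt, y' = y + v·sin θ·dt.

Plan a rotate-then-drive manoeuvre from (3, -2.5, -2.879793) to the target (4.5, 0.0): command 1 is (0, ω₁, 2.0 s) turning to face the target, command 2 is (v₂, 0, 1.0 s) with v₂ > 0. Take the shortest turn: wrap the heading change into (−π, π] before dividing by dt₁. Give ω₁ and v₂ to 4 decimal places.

heading to target = atan2(0−-2.5, 4.5−3) = 1.0304
Δθ = wrap(1.0304 − -2.8798) = -2.3730; ω₁ = Δθ/dt₁ = -1.1865
distance = √((4.5−3)² + (0−-2.5)²) = 2.9155; v₂ = distance/dt₂ = 2.9155

ω₁ = -1.1865, v₂ = 2.9155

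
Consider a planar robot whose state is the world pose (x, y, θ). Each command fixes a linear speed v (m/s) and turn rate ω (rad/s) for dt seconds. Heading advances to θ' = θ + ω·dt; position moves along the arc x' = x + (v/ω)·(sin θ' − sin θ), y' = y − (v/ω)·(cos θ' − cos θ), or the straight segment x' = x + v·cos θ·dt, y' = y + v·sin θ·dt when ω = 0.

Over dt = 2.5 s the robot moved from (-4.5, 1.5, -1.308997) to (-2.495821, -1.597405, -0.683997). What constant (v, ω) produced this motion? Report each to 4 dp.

Δθ = -0.683997 − -1.308997 = 0.625000
ω = Δθ/dt = 0.625000/2.5 = 0.2500
R = −Δy/(cos θ' − cos θ) = 6.0000
v = R·ω = 6.0000·0.2500 = 1.5000

v = 1.5000, ω = 0.2500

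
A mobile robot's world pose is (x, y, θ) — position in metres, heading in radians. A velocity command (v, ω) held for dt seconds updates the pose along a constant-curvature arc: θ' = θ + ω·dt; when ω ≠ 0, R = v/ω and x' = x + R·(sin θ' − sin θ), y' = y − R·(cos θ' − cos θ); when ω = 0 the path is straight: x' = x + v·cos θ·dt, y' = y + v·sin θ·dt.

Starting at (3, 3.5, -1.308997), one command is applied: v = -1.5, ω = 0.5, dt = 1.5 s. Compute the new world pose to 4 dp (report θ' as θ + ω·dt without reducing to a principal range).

θ' = -1.3090 + 0.5·1.5 = -0.5590
R = v/ω = -1.5/0.5 = -3.0000
x' = 3 + -3.0000·(sin -0.5590 − sin -1.3090) = 1.6932
y' = 3.5 − -3.0000·(cos -0.5590 − cos -1.3090) = 5.2669

(1.6932, 5.2669, -0.5590)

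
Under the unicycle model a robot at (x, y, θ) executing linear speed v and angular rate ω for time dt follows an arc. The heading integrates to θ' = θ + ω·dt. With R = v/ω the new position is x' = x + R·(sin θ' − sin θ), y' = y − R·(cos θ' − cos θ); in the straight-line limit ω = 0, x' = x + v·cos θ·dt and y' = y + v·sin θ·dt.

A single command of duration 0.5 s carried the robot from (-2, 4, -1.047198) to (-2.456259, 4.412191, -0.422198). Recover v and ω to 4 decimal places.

Δθ = -0.422198 − -1.047198 = 0.625000
ω = Δθ/dt = 0.625000/0.5 = 1.2500
R = Δx/(sin θ' − sin θ) = -1.0000
v = R·ω = -1.0000·1.2500 = -1.2500

v = -1.2500, ω = 1.2500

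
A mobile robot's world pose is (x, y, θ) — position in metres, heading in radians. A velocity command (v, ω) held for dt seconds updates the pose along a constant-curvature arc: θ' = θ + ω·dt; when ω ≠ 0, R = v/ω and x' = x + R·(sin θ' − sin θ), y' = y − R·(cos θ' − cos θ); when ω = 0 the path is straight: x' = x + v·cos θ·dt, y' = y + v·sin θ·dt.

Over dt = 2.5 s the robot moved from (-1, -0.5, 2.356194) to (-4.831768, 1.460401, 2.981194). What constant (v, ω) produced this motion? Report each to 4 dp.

Δθ = 2.981194 − 2.356194 = 0.625000
ω = Δθ/dt = 0.625000/2.5 = 0.2500
R = Δx/(sin θ' − sin θ) = 7.0000
v = R·ω = 7.0000·0.2500 = 1.7500

v = 1.7500, ω = 0.2500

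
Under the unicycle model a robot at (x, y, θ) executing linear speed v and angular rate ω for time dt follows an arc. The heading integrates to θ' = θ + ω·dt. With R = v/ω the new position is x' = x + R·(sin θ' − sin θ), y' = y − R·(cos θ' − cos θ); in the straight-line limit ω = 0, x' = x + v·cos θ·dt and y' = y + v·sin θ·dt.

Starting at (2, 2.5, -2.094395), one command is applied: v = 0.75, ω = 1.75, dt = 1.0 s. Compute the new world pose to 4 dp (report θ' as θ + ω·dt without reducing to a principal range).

(2.2265, 1.8823, -0.3444)

θ' = -2.0944 + 1.75·1.0 = -0.3444
R = v/ω = 0.75/1.75 = 0.4286
x' = 2 + 0.4286·(sin -0.3444 − sin -2.0944) = 2.2265
y' = 2.5 − 0.4286·(cos -0.3444 − cos -2.0944) = 1.8823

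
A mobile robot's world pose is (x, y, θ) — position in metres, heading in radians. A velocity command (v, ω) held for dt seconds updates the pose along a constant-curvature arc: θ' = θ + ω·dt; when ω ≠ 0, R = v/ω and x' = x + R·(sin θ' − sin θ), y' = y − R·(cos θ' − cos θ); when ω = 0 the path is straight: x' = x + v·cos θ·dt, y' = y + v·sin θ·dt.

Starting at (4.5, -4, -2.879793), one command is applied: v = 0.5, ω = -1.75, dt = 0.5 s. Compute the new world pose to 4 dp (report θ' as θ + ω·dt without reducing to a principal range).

θ' = -2.8798 + -1.75·0.5 = -3.7548
R = v/ω = 0.5/-1.75 = -0.2857
x' = 4.5 + -0.2857·(sin -3.7548 − sin -2.8798) = 4.2616
y' = -4 − -0.2857·(cos -3.7548 − cos -2.8798) = -3.9577

(4.2616, -3.9577, -3.7548)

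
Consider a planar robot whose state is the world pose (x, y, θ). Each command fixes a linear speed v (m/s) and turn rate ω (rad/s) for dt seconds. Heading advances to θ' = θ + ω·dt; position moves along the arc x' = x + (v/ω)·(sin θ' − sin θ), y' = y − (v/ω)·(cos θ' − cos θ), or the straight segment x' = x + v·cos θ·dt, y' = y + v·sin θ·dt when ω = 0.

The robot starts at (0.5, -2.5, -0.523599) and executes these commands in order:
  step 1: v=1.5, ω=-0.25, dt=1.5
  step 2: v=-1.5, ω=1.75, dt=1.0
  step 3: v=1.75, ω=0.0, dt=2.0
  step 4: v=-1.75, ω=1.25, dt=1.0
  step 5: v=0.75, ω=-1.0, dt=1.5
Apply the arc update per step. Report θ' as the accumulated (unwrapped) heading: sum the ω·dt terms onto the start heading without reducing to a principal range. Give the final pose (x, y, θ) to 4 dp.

step 1: θ'=-0.8986 (R=-6.0000) → pose (2.1947, -3.9599, -0.8986)
step 2: θ'=0.8514 (R=-0.8571) → pose (0.8793, -3.9289, 0.8514)
step 3: θ'=0.8514 (straight) → pose (3.1856, -1.2961, 0.8514)
step 4: θ'=2.1014 (R=-1.4000) → pose (3.0311, -2.9271, 2.1014)
step 5: θ'=0.6014 (R=-0.7500) → pose (3.2537, -1.9292, 0.6014)

(3.2537, -1.9292, 0.6014)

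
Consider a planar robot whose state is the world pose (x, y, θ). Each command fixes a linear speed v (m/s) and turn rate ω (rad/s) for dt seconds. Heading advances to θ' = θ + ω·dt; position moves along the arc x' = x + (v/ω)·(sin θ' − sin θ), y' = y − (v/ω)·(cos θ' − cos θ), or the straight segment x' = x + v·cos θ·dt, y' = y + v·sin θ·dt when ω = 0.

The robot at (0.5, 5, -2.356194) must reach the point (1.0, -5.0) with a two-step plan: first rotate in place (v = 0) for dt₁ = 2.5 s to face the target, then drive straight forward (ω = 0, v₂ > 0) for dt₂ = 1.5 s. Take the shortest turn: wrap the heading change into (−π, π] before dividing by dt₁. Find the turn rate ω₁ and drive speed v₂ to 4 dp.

heading to target = atan2(-5−5, 1−0.5) = -1.5208
Δθ = wrap(-1.5208 − -2.3562) = 0.8354; ω₁ = Δθ/dt₁ = 0.3341
distance = √((1−0.5)² + (-5−5)²) = 10.0125; v₂ = distance/dt₂ = 6.6750

ω₁ = 0.3341, v₂ = 6.6750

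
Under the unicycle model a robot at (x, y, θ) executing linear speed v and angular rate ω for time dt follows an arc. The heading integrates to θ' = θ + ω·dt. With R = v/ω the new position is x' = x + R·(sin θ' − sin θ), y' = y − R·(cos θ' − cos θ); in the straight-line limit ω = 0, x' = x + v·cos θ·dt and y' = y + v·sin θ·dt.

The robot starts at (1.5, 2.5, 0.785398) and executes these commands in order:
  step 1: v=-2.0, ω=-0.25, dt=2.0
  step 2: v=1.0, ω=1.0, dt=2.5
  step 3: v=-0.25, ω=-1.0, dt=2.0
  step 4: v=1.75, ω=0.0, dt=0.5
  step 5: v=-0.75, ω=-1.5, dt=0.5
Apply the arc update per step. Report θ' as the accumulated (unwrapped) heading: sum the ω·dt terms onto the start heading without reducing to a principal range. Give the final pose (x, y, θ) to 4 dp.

(-1.4649, 2.4387, 0.0354)

step 1: θ'=0.2854 (R=8.0000) → pose (-1.9045, 0.4805, 0.2854)
step 2: θ'=2.7854 (R=1.0000) → pose (-1.8374, 2.3772, 2.7854)
step 3: θ'=0.7854 (R=0.2500) → pose (-1.7478, 1.9662, 0.7854)
step 4: θ'=0.7854 (straight) → pose (-1.1290, 2.5849, 0.7854)
step 5: θ'=0.0354 (R=0.5000) → pose (-1.4649, 2.4387, 0.0354)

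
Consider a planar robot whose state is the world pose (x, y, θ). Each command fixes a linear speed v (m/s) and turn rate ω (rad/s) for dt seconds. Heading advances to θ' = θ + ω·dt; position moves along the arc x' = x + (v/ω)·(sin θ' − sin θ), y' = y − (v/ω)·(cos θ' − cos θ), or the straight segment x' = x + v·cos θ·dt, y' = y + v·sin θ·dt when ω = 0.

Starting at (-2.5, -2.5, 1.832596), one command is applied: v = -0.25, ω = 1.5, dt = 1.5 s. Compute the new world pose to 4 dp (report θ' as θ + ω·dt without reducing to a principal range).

(-2.2043, -2.5550, 4.0826)

θ' = 1.8326 + 1.5·1.5 = 4.0826
R = v/ω = -0.25/1.5 = -0.1667
x' = -2.5 + -0.1667·(sin 4.0826 − sin 1.8326) = -2.2043
y' = -2.5 − -0.1667·(cos 4.0826 − cos 1.8326) = -2.5550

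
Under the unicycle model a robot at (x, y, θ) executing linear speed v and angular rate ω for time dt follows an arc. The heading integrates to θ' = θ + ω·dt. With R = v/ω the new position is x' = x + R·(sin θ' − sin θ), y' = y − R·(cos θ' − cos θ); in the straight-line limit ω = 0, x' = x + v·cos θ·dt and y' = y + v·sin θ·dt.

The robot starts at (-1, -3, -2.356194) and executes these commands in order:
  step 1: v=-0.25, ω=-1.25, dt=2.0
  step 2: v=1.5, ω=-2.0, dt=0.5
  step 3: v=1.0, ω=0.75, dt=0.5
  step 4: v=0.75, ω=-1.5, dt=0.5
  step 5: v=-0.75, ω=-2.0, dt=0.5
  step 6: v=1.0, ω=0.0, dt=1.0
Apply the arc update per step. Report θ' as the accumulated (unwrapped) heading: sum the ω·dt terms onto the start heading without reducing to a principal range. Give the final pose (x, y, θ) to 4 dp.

(0.7698, -2.8131, -7.2312)

step 1: θ'=-4.8562 (R=0.2000) → pose (-0.6606, -3.1701, -4.8562)
step 2: θ'=-5.8562 (R=-0.7500) → pose (-0.2290, -2.5949, -5.8562)
step 3: θ'=-5.4812 (R=1.3333) → pose (0.1772, -2.3083, -5.4812)
step 4: θ'=-6.2312 (R=-0.5000) → pose (0.5105, -2.1566, -6.2312)
step 5: θ'=-7.2312 (R=0.3750) → pose (0.1865, -2.0009, -7.2312)
step 6: θ'=-7.2312 (straight) → pose (0.7698, -2.8131, -7.2312)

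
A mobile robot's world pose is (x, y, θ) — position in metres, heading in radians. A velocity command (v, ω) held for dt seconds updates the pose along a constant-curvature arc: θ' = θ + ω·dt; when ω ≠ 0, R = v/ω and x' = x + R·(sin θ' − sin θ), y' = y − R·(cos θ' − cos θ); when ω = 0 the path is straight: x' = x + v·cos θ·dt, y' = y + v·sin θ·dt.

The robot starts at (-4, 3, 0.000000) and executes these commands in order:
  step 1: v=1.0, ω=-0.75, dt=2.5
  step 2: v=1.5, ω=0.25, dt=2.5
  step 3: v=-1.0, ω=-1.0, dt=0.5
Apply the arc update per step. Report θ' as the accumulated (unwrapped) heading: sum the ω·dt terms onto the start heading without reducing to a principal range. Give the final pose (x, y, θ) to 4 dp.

(-2.7323, -1.9283, -1.7500)

step 1: θ'=-1.8750 (R=-1.3333) → pose (-2.7279, 1.2673, -1.8750)
step 2: θ'=-1.2500 (R=6.0000) → pose (-2.6973, -2.4218, -1.2500)
step 3: θ'=-1.7500 (R=1.0000) → pose (-2.7323, -1.9283, -1.7500)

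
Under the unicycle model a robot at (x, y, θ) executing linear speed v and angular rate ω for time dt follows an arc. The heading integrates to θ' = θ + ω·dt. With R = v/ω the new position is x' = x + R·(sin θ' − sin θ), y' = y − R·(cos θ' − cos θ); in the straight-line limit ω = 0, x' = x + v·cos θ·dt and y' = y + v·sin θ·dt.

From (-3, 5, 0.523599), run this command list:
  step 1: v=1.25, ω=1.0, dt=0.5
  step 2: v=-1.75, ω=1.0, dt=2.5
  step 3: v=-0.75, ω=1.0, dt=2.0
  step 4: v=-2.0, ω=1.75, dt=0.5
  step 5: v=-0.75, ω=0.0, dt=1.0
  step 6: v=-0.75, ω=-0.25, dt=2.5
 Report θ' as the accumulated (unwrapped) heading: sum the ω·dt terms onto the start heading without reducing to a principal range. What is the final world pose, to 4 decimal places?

(-3.6463, 4.7189, 5.7736)

step 1: θ'=1.0236 (R=1.2500) → pose (-2.5575, 5.4322, 1.0236)
step 2: θ'=3.5236 (R=-1.7500) → pose (-0.4107, 2.8978, 3.5236)
step 3: θ'=5.5236 (R=-0.7500) → pose (-0.1738, 4.1376, 5.5236)
step 4: θ'=6.3986 (R=-1.1429) → pose (-1.0924, 4.4441, 6.3986)
step 5: θ'=6.3986 (straight) → pose (-1.8374, 4.3577, 6.3986)
step 6: θ'=5.7736 (R=3.0000) → pose (-3.6463, 4.7189, 5.7736)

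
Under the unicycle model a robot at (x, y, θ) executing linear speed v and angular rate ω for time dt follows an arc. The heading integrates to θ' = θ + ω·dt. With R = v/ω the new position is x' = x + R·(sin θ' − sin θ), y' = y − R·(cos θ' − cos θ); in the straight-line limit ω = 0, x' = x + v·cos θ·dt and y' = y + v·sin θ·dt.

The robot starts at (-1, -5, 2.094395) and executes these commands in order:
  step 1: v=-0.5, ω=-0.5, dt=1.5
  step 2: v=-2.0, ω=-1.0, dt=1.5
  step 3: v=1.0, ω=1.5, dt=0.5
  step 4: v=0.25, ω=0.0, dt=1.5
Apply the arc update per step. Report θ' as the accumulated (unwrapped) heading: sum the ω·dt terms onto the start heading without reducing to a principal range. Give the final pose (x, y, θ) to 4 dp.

step 1: θ'=1.3444 (R=1.0000) → pose (-0.8915, -5.7245, 1.3444)
step 2: θ'=-0.1556 (R=2.0000) → pose (-3.1505, -7.2514, -0.1556)
step 3: θ'=0.5944 (R=0.6667) → pose (-2.6738, -7.1451, 0.5944)
step 4: θ'=0.5944 (straight) → pose (-2.3631, -6.9351, 0.5944)

(-2.3631, -6.9351, 0.5944)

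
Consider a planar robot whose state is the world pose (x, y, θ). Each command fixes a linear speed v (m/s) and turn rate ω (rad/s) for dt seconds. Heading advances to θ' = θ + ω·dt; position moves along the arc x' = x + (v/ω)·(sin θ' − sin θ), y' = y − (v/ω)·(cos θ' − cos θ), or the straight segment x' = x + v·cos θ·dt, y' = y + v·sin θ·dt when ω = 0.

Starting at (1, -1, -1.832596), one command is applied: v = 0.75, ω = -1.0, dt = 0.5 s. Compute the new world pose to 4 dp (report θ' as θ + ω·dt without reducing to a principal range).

θ' = -1.8326 + -1.0·0.5 = -2.3326
R = v/ω = 0.75/-1.0 = -0.7500
x' = 1 + -0.7500·(sin -2.3326 − sin -1.8326) = 0.8183
y' = -1 − -0.7500·(cos -2.3326 − cos -1.8326) = -1.3236

(0.8183, -1.3236, -2.3326)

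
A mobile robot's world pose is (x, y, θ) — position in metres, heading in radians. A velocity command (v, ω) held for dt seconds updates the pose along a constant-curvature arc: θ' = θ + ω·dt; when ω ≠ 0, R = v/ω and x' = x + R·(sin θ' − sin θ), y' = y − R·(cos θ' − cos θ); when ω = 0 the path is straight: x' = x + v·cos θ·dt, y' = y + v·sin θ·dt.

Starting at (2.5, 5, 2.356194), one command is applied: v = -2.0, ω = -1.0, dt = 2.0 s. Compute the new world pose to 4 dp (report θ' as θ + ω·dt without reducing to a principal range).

(1.7832, 1.7113, 0.3562)

θ' = 2.3562 + -1.0·2.0 = 0.3562
R = v/ω = -2.0/-1.0 = 2.0000
x' = 2.5 + 2.0000·(sin 0.3562 − sin 2.3562) = 1.7832
y' = 5 − 2.0000·(cos 0.3562 − cos 2.3562) = 1.7113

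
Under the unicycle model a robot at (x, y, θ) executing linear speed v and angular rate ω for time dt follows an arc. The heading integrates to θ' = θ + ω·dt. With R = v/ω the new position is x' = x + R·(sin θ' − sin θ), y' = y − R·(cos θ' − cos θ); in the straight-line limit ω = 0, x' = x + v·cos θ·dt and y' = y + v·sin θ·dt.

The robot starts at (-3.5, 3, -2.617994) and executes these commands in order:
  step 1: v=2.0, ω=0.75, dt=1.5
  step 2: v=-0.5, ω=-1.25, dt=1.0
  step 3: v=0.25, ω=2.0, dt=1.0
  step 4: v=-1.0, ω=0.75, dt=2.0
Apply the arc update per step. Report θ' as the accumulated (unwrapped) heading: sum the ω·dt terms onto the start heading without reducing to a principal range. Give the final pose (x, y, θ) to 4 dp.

step 1: θ'=-1.4930 (R=2.6667) → pose (-4.8253, 0.4833, -1.4930)
step 2: θ'=-2.7430 (R=0.4000) → pose (-4.5817, 0.8831, -2.7430)
step 3: θ'=-0.7430 (R=0.1250) → pose (-4.6178, 0.6758, -0.7430)
step 4: θ'=0.7570 (R=-1.3333) → pose (-6.4354, 0.6631, 0.7570)

(-6.4354, 0.6631, 0.7570)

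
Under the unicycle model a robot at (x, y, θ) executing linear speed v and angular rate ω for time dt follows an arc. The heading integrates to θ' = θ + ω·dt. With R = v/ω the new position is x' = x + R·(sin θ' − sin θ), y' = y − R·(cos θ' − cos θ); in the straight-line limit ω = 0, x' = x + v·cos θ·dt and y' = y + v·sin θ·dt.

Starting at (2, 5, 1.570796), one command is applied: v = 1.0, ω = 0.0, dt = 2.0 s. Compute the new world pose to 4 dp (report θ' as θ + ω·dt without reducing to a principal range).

θ' = 1.5708 + 0.0·2.0 = 1.5708
ω = 0 → straight: x' = 2 + 1.0·cos(1.5708)·2.0 = 2.0000
y' = 5 + 1.0·sin(1.5708)·2.0 = 7.0000

(2.0000, 7.0000, 1.5708)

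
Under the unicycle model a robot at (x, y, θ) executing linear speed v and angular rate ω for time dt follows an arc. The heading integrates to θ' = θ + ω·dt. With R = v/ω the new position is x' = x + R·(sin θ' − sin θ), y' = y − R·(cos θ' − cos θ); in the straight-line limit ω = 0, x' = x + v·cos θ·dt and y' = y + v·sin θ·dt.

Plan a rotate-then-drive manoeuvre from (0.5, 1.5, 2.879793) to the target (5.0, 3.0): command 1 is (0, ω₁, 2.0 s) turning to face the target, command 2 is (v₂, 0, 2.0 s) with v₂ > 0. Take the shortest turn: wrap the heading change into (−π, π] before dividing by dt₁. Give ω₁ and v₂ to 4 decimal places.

ω₁ = -1.2790, v₂ = 2.3717

heading to target = atan2(3−1.5, 5−0.5) = 0.3218
Δθ = wrap(0.3218 − 2.8798) = -2.5580; ω₁ = Δθ/dt₁ = -1.2790
distance = √((5−0.5)² + (3−1.5)²) = 4.7434; v₂ = distance/dt₂ = 2.3717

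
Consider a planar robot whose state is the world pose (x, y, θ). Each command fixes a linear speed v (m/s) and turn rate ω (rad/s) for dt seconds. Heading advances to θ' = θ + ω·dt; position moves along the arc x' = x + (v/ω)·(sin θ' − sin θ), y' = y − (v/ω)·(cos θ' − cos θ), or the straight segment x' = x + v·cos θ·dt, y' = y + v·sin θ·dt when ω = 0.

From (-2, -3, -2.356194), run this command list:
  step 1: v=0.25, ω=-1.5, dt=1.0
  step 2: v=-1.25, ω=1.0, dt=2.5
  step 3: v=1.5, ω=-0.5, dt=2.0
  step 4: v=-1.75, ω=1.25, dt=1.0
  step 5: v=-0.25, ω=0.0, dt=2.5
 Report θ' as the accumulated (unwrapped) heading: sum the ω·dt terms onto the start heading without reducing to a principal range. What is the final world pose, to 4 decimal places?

step 1: θ'=-3.8562 (R=-0.1667) → pose (-2.2271, -3.0080, -3.8562)
step 2: θ'=-1.3562 (R=-1.2500) → pose (-0.1866, -1.7976, -1.3562)
step 3: θ'=-2.3562 (R=-3.0000) → pose (-0.9965, -4.5578, -2.3562)
step 4: θ'=-1.1062 (R=-1.4000) → pose (-0.7348, -2.9406, -1.1062)
step 5: θ'=-1.1062 (straight) → pose (-1.0149, -2.3819, -1.1062)

(-1.0149, -2.3819, -1.1062)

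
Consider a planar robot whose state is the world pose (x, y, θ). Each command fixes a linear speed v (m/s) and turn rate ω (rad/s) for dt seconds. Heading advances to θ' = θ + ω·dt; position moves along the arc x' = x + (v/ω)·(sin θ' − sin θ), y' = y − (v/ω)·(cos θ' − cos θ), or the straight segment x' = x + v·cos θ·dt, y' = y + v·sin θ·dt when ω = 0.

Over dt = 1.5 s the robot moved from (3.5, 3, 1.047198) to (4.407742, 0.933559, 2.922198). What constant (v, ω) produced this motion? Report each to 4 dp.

Δθ = 2.922198 − 1.047198 = 1.875000
ω = Δθ/dt = 1.875000/1.5 = 1.2500
R = −Δy/(cos θ' − cos θ) = -1.4000
v = R·ω = -1.4000·1.2500 = -1.7500

v = -1.7500, ω = 1.2500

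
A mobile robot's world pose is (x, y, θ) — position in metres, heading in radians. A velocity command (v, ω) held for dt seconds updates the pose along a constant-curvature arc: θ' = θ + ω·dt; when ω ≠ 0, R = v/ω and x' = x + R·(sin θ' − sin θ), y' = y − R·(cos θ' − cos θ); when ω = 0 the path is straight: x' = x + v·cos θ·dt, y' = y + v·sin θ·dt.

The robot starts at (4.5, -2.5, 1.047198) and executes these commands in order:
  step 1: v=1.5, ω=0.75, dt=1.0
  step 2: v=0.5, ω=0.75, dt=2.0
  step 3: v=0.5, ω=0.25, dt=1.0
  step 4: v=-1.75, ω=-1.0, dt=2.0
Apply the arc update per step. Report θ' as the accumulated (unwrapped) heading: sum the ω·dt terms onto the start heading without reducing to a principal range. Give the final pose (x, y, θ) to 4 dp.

step 1: θ'=1.7972 (R=2.0000) → pose (4.7169, -1.0511, 1.7972)
step 2: θ'=3.2972 (R=0.6667) → pose (3.9639, -0.5421, 3.2972)
step 3: θ'=3.5472 (R=2.0000) → pose (3.4847, -0.6802, 3.5472)
step 4: θ'=1.5472 (R=1.7500) → pose (5.9248, -2.3295, 1.5472)

(5.9248, -2.3295, 1.5472)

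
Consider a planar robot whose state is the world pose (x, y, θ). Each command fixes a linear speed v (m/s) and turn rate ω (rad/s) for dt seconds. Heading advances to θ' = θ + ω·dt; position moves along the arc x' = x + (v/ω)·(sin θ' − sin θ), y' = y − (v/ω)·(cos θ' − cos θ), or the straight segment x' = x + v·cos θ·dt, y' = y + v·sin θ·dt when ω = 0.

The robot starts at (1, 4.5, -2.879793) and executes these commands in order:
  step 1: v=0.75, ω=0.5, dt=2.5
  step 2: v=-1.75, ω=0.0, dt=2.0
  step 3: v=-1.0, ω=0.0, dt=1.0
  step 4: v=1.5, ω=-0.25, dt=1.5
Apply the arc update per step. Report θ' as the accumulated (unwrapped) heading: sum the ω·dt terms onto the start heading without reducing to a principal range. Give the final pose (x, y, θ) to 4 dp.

(-0.3896, 5.4625, -2.0048)

step 1: θ'=-1.6298 (R=1.5000) → pose (-0.1092, 3.1396, -1.6298)
step 2: θ'=-1.6298 (straight) → pose (0.0972, 6.6335, -1.6298)
step 3: θ'=-1.6298 (straight) → pose (0.1562, 7.6317, -1.6298)
step 4: θ'=-2.0048 (R=-6.0000) → pose (-0.3896, 5.4625, -2.0048)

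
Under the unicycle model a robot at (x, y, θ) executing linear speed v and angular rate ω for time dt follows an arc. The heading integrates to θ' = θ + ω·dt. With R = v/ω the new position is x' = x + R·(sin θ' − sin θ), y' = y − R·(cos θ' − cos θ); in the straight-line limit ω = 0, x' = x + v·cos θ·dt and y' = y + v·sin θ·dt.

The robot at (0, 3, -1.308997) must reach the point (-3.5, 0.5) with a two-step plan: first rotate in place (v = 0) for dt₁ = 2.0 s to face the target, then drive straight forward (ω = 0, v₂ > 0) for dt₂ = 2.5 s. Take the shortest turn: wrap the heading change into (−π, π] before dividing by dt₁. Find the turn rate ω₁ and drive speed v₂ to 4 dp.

heading to target = atan2(0.5−3, -3.5−0) = -2.5213
Δθ = wrap(-2.5213 − -1.3090) = -1.2123; ω₁ = Δθ/dt₁ = -0.6062
distance = √((-3.5−0)² + (0.5−3)²) = 4.3012; v₂ = distance/dt₂ = 1.7205

ω₁ = -0.6062, v₂ = 1.7205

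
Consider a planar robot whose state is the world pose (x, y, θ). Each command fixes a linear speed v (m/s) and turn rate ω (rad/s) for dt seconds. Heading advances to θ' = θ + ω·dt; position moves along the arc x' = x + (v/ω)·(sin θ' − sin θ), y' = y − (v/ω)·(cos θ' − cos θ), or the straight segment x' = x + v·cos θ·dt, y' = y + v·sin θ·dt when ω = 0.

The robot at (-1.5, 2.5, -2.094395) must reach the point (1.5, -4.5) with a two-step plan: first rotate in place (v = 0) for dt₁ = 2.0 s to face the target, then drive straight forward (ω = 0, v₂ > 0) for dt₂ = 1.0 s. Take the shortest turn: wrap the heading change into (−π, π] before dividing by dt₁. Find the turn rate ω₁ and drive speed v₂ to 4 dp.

ω₁ = 0.4642, v₂ = 7.6158

heading to target = atan2(-4.5−2.5, 1.5−-1.5) = -1.1659
Δθ = wrap(-1.1659 − -2.0944) = 0.9285; ω₁ = Δθ/dt₁ = 0.4642
distance = √((1.5−-1.5)² + (-4.5−2.5)²) = 7.6158; v₂ = distance/dt₂ = 7.6158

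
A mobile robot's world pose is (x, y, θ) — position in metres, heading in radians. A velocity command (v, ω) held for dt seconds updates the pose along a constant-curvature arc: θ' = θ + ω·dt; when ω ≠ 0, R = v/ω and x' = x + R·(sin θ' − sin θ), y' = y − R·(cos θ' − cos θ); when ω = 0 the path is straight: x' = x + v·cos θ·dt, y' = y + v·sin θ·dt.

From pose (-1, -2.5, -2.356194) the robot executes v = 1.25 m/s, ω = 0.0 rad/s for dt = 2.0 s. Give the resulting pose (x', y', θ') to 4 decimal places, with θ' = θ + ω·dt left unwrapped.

θ' = -2.3562 + 0.0·2.0 = -2.3562
ω = 0 → straight: x' = -1 + 1.25·cos(-2.3562)·2.0 = -2.7678
y' = -2.5 + 1.25·sin(-2.3562)·2.0 = -4.2678

(-2.7678, -4.2678, -2.3562)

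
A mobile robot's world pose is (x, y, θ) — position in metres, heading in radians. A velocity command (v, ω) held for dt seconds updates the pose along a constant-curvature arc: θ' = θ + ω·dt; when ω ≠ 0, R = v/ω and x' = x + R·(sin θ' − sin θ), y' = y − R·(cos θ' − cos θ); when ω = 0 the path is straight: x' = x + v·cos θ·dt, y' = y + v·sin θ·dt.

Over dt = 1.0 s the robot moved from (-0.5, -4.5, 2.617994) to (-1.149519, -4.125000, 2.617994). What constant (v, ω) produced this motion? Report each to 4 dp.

v = 0.7500, ω = 0.0000

Δθ = 2.617994 − 2.617994 = 0.000000
ω = Δθ/dt = 0.000000/1.0 = 0.0000
ω = 0 → v = (Δx·cos θ + Δy·sin θ)/dt = 0.7500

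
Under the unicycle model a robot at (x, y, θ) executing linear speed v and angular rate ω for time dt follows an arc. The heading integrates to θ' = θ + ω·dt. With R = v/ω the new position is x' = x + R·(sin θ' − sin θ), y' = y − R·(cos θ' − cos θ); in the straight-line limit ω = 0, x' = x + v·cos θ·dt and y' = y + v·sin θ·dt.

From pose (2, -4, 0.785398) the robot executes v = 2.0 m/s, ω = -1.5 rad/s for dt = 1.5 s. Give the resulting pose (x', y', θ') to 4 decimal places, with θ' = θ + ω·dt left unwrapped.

(4.2686, -4.8015, -1.4646)

θ' = 0.7854 + -1.5·1.5 = -1.4646
R = v/ω = 2.0/-1.5 = -1.3333
x' = 2 + -1.3333·(sin -1.4646 − sin 0.7854) = 4.2686
y' = -4 − -1.3333·(cos -1.4646 − cos 0.7854) = -4.8015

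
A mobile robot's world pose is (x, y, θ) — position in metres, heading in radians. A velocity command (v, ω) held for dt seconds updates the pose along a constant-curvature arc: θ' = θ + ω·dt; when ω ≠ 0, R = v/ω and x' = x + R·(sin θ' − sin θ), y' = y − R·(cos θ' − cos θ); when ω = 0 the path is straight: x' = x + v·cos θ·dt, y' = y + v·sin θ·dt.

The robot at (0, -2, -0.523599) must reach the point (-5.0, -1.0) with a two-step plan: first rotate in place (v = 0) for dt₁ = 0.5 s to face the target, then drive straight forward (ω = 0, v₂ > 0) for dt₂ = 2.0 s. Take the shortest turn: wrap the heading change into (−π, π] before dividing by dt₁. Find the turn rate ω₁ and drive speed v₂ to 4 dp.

ω₁ = -5.6308, v₂ = 2.5495

heading to target = atan2(-1−-2, -5−0) = 2.9442
Δθ = wrap(2.9442 − -0.5236) = -2.8154; ω₁ = Δθ/dt₁ = -5.6308
distance = √((-5−0)² + (-1−-2)²) = 5.0990; v₂ = distance/dt₂ = 2.5495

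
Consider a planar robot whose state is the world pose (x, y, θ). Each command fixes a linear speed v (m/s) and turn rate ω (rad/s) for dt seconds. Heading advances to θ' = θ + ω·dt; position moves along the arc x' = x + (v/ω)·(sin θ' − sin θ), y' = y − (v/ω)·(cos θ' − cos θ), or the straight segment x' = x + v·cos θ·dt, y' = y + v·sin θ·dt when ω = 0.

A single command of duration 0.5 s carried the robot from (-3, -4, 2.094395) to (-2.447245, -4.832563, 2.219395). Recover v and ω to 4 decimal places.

Δθ = 2.219395 − 2.094395 = 0.125000
ω = Δθ/dt = 0.125000/0.5 = 0.2500
R = −Δy/(cos θ' − cos θ) = -8.0000
v = R·ω = -8.0000·0.2500 = -2.0000

v = -2.0000, ω = 0.2500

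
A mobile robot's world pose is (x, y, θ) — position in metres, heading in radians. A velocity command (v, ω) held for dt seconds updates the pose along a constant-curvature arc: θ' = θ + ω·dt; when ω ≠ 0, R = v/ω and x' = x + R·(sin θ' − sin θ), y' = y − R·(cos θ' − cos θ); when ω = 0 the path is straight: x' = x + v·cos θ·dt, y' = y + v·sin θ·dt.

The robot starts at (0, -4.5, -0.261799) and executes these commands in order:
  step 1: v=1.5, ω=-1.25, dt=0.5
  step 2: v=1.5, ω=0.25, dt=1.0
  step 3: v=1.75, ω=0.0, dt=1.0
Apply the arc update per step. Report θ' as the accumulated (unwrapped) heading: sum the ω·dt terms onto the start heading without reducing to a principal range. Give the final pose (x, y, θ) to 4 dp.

step 1: θ'=-0.8868 (R=-1.2000) → pose (0.6195, -4.9008, -0.8868)
step 2: θ'=-0.6368 (R=6.0000) → pose (1.7021, -5.9335, -0.6368)
step 3: θ'=-0.6368 (straight) → pose (3.1091, -6.9741, -0.6368)

(3.1091, -6.9741, -0.6368)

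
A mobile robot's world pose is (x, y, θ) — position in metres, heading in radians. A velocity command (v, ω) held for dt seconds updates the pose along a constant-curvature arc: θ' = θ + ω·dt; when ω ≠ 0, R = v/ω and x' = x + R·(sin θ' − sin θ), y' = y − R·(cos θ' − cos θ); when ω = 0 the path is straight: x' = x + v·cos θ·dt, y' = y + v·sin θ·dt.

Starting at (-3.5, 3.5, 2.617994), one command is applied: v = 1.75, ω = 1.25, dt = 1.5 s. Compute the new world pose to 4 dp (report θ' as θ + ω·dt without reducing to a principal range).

(-5.5664, 2.5923, 4.4930)

θ' = 2.6180 + 1.25·1.5 = 4.4930
R = v/ω = 1.75/1.25 = 1.4000
x' = -3.5 + 1.4000·(sin 4.4930 − sin 2.6180) = -5.5664
y' = 3.5 − 1.4000·(cos 4.4930 − cos 2.6180) = 2.5923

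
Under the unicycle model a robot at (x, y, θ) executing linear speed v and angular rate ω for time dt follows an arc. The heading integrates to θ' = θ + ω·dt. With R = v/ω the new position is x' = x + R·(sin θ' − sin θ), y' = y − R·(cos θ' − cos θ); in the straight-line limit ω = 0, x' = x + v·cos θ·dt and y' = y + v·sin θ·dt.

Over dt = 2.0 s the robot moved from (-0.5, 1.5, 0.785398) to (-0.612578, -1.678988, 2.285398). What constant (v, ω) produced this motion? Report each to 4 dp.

Δθ = 2.285398 − 0.785398 = 1.500000
ω = Δθ/dt = 1.500000/2.0 = 0.7500
R = −Δy/(cos θ' − cos θ) = -2.3333
v = R·ω = -2.3333·0.7500 = -1.7500

v = -1.7500, ω = 0.7500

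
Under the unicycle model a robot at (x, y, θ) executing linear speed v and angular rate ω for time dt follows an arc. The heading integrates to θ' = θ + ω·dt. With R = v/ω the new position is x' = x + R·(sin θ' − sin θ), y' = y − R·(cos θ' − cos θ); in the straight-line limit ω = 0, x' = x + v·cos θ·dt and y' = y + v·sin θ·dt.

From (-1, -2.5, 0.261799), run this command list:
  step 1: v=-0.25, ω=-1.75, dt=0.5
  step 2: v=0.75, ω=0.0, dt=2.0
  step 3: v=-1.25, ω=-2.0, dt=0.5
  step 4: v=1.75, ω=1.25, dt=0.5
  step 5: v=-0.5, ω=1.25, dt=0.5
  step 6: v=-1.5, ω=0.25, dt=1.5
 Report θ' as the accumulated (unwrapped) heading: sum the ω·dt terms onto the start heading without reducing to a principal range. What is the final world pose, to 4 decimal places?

step 1: θ'=-0.6132 (R=0.1429) → pose (-1.1192, -2.4788, -0.6132)
step 2: θ'=-0.6132 (straight) → pose (0.1075, -3.3421, -0.6132)
step 3: θ'=-1.6132 (R=0.6250) → pose (-0.1572, -2.8044, -1.6132)
step 4: θ'=-0.9882 (R=1.4000) → pose (0.0725, -3.6341, -0.9882)
step 5: θ'=-0.3632 (R=-0.4000) → pose (-0.1194, -3.4802, -0.3632)
step 6: θ'=0.0118 (R=-6.0000) → pose (-2.3219, -3.0892, 0.0118)

(-2.3219, -3.0892, 0.0118)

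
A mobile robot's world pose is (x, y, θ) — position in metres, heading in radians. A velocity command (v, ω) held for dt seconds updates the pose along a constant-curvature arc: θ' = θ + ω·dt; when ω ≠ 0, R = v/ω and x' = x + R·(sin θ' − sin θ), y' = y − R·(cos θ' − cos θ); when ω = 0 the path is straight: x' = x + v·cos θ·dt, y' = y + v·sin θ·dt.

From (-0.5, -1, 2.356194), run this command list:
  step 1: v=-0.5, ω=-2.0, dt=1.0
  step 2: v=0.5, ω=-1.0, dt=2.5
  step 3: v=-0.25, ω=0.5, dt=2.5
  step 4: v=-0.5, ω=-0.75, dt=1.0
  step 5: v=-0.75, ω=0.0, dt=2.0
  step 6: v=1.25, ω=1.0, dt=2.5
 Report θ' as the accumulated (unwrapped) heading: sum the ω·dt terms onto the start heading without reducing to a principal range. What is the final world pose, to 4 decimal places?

step 1: θ'=0.3562 (R=0.2500) → pose (-0.5896, -1.4111, 0.3562)
step 2: θ'=-2.1438 (R=-0.5000) → pose (0.0049, -2.1508, -2.1438)
step 3: θ'=-0.8938 (R=-0.5000) → pose (-0.0255, -1.5665, -0.8938)
step 4: θ'=-1.6438 (R=0.6667) → pose (-0.1708, -1.1002, -1.6438)
step 5: θ'=-1.6438 (straight) → pose (-0.0613, 0.3958, -1.6438)
step 6: θ'=0.8562 (R=1.2500) → pose (2.1295, -0.5145, 0.8562)

(2.1295, -0.5145, 0.8562)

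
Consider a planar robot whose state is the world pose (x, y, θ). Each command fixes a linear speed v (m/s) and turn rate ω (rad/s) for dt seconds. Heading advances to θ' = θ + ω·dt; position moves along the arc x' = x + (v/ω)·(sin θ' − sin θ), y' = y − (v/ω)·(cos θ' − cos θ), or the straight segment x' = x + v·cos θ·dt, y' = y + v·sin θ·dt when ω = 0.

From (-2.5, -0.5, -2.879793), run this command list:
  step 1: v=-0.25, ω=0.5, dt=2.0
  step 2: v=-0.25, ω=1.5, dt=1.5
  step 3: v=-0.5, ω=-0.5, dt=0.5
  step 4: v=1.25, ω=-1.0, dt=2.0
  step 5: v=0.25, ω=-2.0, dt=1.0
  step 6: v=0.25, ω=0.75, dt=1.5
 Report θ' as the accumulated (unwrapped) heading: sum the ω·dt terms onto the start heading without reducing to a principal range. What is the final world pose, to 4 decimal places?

(-1.8266, -1.6370, -2.7548)

step 1: θ'=-1.8798 (R=-0.5000) → pose (-2.1531, -0.1691, -1.8798)
step 2: θ'=0.3702 (R=-0.1667) → pose (-2.3722, 0.0370, 0.3702)
step 3: θ'=0.1202 (R=1.0000) → pose (-2.6141, -0.0236, 0.1202)
step 4: θ'=-1.8798 (R=-1.2500) → pose (-1.2734, -1.6447, -1.8798)
step 5: θ'=-3.8798 (R=-0.1250) → pose (-1.4766, -1.6991, -3.8798)
step 6: θ'=-2.7548 (R=0.3333) → pose (-1.8266, -1.6370, -2.7548)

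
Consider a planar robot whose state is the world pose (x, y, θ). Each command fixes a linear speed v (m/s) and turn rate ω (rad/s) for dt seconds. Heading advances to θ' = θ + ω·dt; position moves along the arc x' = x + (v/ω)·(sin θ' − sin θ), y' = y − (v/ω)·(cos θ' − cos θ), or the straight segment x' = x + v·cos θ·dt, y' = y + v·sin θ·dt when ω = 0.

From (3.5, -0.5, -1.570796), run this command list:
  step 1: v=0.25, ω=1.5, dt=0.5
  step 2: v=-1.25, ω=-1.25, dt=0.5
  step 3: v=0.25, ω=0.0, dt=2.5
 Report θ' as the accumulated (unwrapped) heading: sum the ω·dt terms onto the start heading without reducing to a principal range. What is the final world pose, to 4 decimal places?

step 1: θ'=-0.8208 (R=0.1667) → pose (3.5447, -0.6136, -0.8208)
step 2: θ'=-1.4458 (R=1.0000) → pose (3.2842, -0.0566, -1.4458)
step 3: θ'=-1.4458 (straight) → pose (3.3621, -0.6768, -1.4458)

(3.3621, -0.6768, -1.4458)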